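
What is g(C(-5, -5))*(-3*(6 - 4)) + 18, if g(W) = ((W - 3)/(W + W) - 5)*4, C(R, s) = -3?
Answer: 114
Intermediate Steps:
g(W) = -20 + 2*(-3 + W)/W (g(W) = ((-3 + W)/((2*W)) - 5)*4 = ((-3 + W)*(1/(2*W)) - 5)*4 = ((-3 + W)/(2*W) - 5)*4 = (-5 + (-3 + W)/(2*W))*4 = -20 + 2*(-3 + W)/W)
g(C(-5, -5))*(-3*(6 - 4)) + 18 = (-18 - 6/(-3))*(-3*(6 - 4)) + 18 = (-18 - 6*(-⅓))*(-3*2) + 18 = (-18 + 2)*(-6) + 18 = -16*(-6) + 18 = 96 + 18 = 114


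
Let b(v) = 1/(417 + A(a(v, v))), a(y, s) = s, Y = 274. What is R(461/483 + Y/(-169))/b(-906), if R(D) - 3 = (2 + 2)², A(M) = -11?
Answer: 7714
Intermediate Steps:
R(D) = 19 (R(D) = 3 + (2 + 2)² = 3 + 4² = 3 + 16 = 19)
b(v) = 1/406 (b(v) = 1/(417 - 11) = 1/406)
R(461/483 + Y/(-169))/b(-906) = 19/(1/406) = 19*406 = 7714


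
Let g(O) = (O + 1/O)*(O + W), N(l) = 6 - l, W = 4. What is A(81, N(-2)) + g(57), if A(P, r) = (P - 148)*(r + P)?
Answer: -141641/57 ≈ -2484.9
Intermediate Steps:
g(O) = (4 + O)*(O + 1/O) (g(O) = (O + 1/O)*(O + 4) = (O + 1/O)*(4 + O) = (4 + O)*(O + 1/O))
A(P, r) = (-148 + P)*(P + r)
A(81, N(-2)) + g(57) = (81² - 148*81 - 148*(6 - 1*(-2)) + 81*(6 - 1*(-2))) + (1 + 57² + 4*57 + 4/57) = (6561 - 11988 - 148*(6 + 2) + 81*(6 + 2)) + (1 + 3249 + 228 + 4*(1/57)) = (6561 - 11988 - 148*8 + 81*8) + (1 + 3249 + 228 + 4/57) = (6561 - 11988 - 1184 + 648) + 198250/57 = -5963 + 198250/57 = -141641/57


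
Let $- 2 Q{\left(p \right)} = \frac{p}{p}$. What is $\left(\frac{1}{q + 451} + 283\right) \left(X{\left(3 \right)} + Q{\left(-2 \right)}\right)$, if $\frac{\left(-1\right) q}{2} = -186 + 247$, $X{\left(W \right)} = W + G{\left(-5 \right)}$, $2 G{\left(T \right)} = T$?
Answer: $0$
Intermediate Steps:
$G{\left(T \right)} = \frac{T}{2}$
$Q{\left(p \right)} = - \frac{1}{2}$ ($Q{\left(p \right)} = - \frac{p \frac{1}{p}}{2} = \left(- \frac{1}{2}\right) 1 = - \frac{1}{2}$)
$X{\left(W \right)} = - \frac{5}{2} + W$ ($X{\left(W \right)} = W + \frac{1}{2} \left(-5\right) = W - \frac{5}{2} = - \frac{5}{2} + W$)
$q = -122$ ($q = - 2 \left(-186 + 247\right) = \left(-2\right) 61 = -122$)
$\left(\frac{1}{q + 451} + 283\right) \left(X{\left(3 \right)} + Q{\left(-2 \right)}\right) = \left(\frac{1}{-122 + 451} + 283\right) \left(\left(- \frac{5}{2} + 3\right) - \frac{1}{2}\right) = \left(\frac{1}{329} + 283\right) \left(\frac{1}{2} - \frac{1}{2}\right) = \left(\frac{1}{329} + 283\right) 0 = \frac{93108}{329} \cdot 0 = 0$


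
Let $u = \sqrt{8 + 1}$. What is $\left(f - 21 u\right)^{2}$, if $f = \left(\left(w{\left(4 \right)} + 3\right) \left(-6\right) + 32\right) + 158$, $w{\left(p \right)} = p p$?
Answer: $169$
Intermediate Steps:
$u = 3$ ($u = \sqrt{9} = 3$)
$w{\left(p \right)} = p^{2}$
$f = 76$ ($f = \left(\left(4^{2} + 3\right) \left(-6\right) + 32\right) + 158 = \left(\left(16 + 3\right) \left(-6\right) + 32\right) + 158 = \left(19 \left(-6\right) + 32\right) + 158 = \left(-114 + 32\right) + 158 = -82 + 158 = 76$)
$\left(f - 21 u\right)^{2} = \left(76 - 63\right)^{2} = 13^{2} = 169$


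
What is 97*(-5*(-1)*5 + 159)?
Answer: 17848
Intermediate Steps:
97*(-5*(-1)*5 + 159) = 97*(5*5 + 159) = 97*(25 + 159) = 97*184 = 17848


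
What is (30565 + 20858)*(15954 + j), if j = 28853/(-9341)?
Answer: 7661896437003/9341 ≈ 8.2024e+8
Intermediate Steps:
j = -28853/9341 (j = 28853*(-1/9341) = -28853/9341 ≈ -3.0889)
(30565 + 20858)*(15954 + j) = (30565 + 20858)*(15954 - 28853/9341) = 51423*(148997461/9341) = 7661896437003/9341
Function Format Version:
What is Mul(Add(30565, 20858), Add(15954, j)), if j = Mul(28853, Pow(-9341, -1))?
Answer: Rational(7661896437003, 9341) ≈ 8.2024e+8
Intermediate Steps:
j = Rational(-28853, 9341) (j = Mul(28853, Rational(-1, 9341)) = Rational(-28853, 9341) ≈ -3.0889)
Mul(Add(30565, 20858), Add(15954, j)) = Mul(Add(30565, 20858), Add(15954, Rational(-28853, 9341))) = Mul(51423, Rational(148997461, 9341)) = Rational(7661896437003, 9341)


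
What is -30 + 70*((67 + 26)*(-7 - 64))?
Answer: -462240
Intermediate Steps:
-30 + 70*((67 + 26)*(-7 - 64)) = -30 + 70*(93*(-71)) = -30 + 70*(-6603) = -30 - 462210 = -462240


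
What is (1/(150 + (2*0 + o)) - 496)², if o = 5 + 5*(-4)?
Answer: 4483507681/18225 ≈ 2.4601e+5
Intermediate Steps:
o = -15 (o = 5 - 20 = -15)
(1/(150 + (2*0 + o)) - 496)² = (1/(150 + (2*0 - 15)) - 496)² = (1/(150 + (0 - 15)) - 496)² = (1/(150 - 15) - 496)² = (1/135 - 496)² = (-66959/135)² = 4483507681/18225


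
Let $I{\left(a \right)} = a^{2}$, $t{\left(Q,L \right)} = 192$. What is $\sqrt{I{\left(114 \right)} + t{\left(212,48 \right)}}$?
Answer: $2 \sqrt{3297} \approx 114.84$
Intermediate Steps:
$\sqrt{I{\left(114 \right)} + t{\left(212,48 \right)}} = \sqrt{114^{2} + 192} = \sqrt{12996 + 192} = \sqrt{13188} = 2 \sqrt{3297}$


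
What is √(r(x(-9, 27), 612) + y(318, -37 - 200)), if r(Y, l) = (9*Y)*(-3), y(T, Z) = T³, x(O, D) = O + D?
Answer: 3*√3572994 ≈ 5670.7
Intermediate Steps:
x(O, D) = D + O
r(Y, l) = -27*Y
√(r(x(-9, 27), 612) + y(318, -37 - 200)) = √(-27*(27 - 9) + 318³) = √(-27*18 + 32157432) = √(-486 + 32157432) = √32156946 = 3*√3572994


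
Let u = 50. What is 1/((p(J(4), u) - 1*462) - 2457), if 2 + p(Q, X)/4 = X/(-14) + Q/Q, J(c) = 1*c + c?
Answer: -7/20561 ≈ -0.00034045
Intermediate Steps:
J(c) = 2*c (J(c) = c + c = 2*c)
p(Q, X) = -4 - 2*X/7 (p(Q, X) = -8 + 4*(X/(-14) + Q/Q) = -8 + 4*(X*(-1/14) + 1) = -8 + 4*(-X/14 + 1) = -8 + 4*(1 - X/14) = -8 + (4 - 2*X/7) = -4 - 2*X/7)
1/((p(J(4), u) - 1*462) - 2457) = 1/(((-4 - 2/7*50) - 1*462) - 2457) = 1/(((-4 - 100/7) - 462) - 2457) = 1/((-128/7 - 462) - 2457) = 1/(-3362/7 - 2457) = 1/(-20561/7) = -7/20561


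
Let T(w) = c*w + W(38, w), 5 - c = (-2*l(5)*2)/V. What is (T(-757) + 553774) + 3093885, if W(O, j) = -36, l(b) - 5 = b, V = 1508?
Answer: 1373719356/377 ≈ 3.6438e+6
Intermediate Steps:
l(b) = 5 + b
c = 1895/377 (c = 5 - -2*(5 + 5)*2/1508 = 5 - -2*10*2/1508 = 5 - (-20*2)/1508 = 5 - (-40)/1508 = 5 - 1*(-10/377) = 5 + 10/377 = 1895/377 ≈ 5.0265)
T(w) = -36 + 1895*w/377 (T(w) = 1895*w/377 - 36 = -36 + 1895*w/377)
(T(-757) + 553774) + 3093885 = ((-36 + (1895/377)*(-757)) + 553774) + 3093885 = ((-36 - 1434515/377) + 553774) + 3093885 = (-1448087/377 + 553774) + 3093885 = 207324711/377 + 3093885 = 1373719356/377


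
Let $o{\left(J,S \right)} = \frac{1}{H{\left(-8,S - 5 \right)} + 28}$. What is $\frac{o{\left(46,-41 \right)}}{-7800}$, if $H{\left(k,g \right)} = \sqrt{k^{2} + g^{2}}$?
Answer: $\frac{7}{2722200} - \frac{\sqrt{545}}{5444400} \approx -1.7165 \cdot 10^{-6}$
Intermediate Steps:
$H{\left(k,g \right)} = \sqrt{g^{2} + k^{2}}$
$o{\left(J,S \right)} = \frac{1}{28 + \sqrt{64 + \left(-5 + S\right)^{2}}}$ ($o{\left(J,S \right)} = \frac{1}{\sqrt{\left(S - 5\right)^{2} + \left(-8\right)^{2}} + 28} = \frac{1}{\sqrt{\left(-5 + S\right)^{2} + 64} + 28} = \frac{1}{\sqrt{64 + \left(-5 + S\right)^{2}} + 28} = \frac{1}{28 + \sqrt{64 + \left(-5 + S\right)^{2}}}$)
$\frac{o{\left(46,-41 \right)}}{-7800} = \frac{1}{\left(28 + \sqrt{64 + \left(-5 - 41\right)^{2}}\right) \left(-7800\right)} = \frac{1}{28 + \sqrt{64 + \left(-46\right)^{2}}} \left(- \frac{1}{7800}\right) = \frac{1}{28 + \sqrt{64 + 2116}} \left(- \frac{1}{7800}\right) = \frac{1}{28 + \sqrt{2180}} \left(- \frac{1}{7800}\right) = \frac{1}{28 + 2 \sqrt{545}} \left(- \frac{1}{7800}\right) = - \frac{1}{7800 \left(28 + 2 \sqrt{545}\right)}$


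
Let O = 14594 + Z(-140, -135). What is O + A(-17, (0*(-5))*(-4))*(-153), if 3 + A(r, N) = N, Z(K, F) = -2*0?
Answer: 15053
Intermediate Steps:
Z(K, F) = 0
A(r, N) = -3 + N
O = 14594 (O = 14594 + 0 = 14594)
O + A(-17, (0*(-5))*(-4))*(-153) = 14594 + (-3 + (0*(-5))*(-4))*(-153) = 14594 + (-3 + 0*(-4))*(-153) = 14594 + (-3 + 0)*(-153) = 14594 - 3*(-153) = 14594 + 459 = 15053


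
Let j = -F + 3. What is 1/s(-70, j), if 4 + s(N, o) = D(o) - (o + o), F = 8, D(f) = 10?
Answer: 1/16 ≈ 0.062500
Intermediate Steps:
j = -5 (j = -1*8 + 3 = -8 + 3 = -5)
s(N, o) = 6 - 2*o (s(N, o) = -4 + (10 - (o + o)) = -4 + (10 - 2*o) = 6 - 2*o)
1/s(-70, j) = 1/(6 - 2*(-5)) = 1/(6 + 10) = 1/16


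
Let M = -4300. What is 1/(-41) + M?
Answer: -176301/41 ≈ -4300.0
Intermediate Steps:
1/(-41) + M = 1/(-41) - 4300 = -1/41 - 4300 = -176301/41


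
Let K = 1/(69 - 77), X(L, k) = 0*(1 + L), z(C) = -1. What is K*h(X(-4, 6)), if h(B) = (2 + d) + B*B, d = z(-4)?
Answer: -⅛ ≈ -0.12500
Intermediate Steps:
d = -1
X(L, k) = 0
h(B) = 1 + B² (h(B) = (2 - 1) + B*B = 1 + B²)
K = -⅛ (K = 1/(-8) = -⅛ ≈ -0.12500)
K*h(X(-4, 6)) = -(1 + 0²)/8 = -(1 + 0)/8 = -⅛*1 = -⅛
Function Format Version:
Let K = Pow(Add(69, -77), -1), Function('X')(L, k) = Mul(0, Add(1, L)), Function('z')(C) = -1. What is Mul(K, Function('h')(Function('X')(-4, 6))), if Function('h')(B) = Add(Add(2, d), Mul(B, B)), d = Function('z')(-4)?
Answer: Rational(-1, 8) ≈ -0.12500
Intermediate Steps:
d = -1
Function('X')(L, k) = 0
Function('h')(B) = Add(1, Pow(B, 2)) (Function('h')(B) = Add(Add(2, -1), Mul(B, B)) = Add(1, Pow(B, 2)))
K = Rational(-1, 8) (K = Pow(-8, -1) = Rational(-1, 8) ≈ -0.12500)
Mul(K, Function('h')(Function('X')(-4, 6))) = Mul(Rational(-1, 8), Add(1, Pow(0, 2))) = Mul(Rational(-1, 8), Add(1, 0)) = Mul(Rational(-1, 8), 1) = Rational(-1, 8)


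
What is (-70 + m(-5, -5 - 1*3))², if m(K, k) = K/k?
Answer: 308025/64 ≈ 4812.9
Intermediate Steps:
(-70 + m(-5, -5 - 1*3))² = (-70 - 5/(-5 - 1*3))² = (-70 - 5/(-5 - 3))² = (-70 - 5/(-8))² = (-70 - 5*(-⅛))² = (-70 + 5/8)² = (-555/8)² = 308025/64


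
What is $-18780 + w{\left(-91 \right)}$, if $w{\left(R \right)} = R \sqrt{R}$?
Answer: $-18780 - 91 i \sqrt{91} \approx -18780.0 - 868.08 i$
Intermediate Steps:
$w{\left(R \right)} = R^{\frac{3}{2}}$
$-18780 + w{\left(-91 \right)} = -18780 + \left(-91\right)^{\frac{3}{2}} = -18780 - 91 i \sqrt{91}$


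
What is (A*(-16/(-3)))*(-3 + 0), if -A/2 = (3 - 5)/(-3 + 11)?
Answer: -8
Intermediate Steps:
A = ½ (A = -2*(3 - 5)/(-3 + 11) = -(-4)/8 = -2*(-¼) = ½ ≈ 0.50000)
(A*(-16/(-3)))*(-3 + 0) = ((-16/(-3))/2)*(-3 + 0) = ((-16*(-⅓))/2)*(-3) = ((½)*(16/3))*(-3) = (8/3)*(-3) = -8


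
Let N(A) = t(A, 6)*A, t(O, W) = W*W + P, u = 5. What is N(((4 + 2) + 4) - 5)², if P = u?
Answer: 42025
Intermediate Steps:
P = 5
t(O, W) = 5 + W² (t(O, W) = W*W + 5 = W² + 5 = 5 + W²)
N(A) = 41*A (N(A) = (5 + 6²)*A = (5 + 36)*A = 41*A)
N(((4 + 2) + 4) - 5)² = (41*(((4 + 2) + 4) - 5))² = (41*((6 + 4) - 5))² = (41*(10 - 5))² = (41*5)² = 205² = 42025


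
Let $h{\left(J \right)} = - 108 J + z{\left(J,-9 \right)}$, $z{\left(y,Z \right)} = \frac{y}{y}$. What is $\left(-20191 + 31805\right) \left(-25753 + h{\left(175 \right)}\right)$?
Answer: $-518588328$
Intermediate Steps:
$z{\left(y,Z \right)} = 1$
$h{\left(J \right)} = 1 - 108 J$ ($h{\left(J \right)} = - 108 J + 1 = 1 - 108 J$)
$\left(-20191 + 31805\right) \left(-25753 + h{\left(175 \right)}\right) = \left(-20191 + 31805\right) \left(-25753 + \left(1 - 18900\right)\right) = 11614 \left(-25753 + \left(1 - 18900\right)\right) = 11614 \left(-25753 - 18899\right) = 11614 \left(-44652\right) = -518588328$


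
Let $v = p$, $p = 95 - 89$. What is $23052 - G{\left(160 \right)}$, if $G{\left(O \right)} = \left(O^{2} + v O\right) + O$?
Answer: $-3668$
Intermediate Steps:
$p = 6$ ($p = 95 - 89 = 6$)
$v = 6$
$G{\left(O \right)} = O^{2} + 7 O$ ($G{\left(O \right)} = \left(O^{2} + 6 O\right) + O = O^{2} + 7 O$)
$23052 - G{\left(160 \right)} = 23052 - 160 \left(7 + 160\right) = 23052 - 160 \cdot 167 = 23052 - 26720 = -3668$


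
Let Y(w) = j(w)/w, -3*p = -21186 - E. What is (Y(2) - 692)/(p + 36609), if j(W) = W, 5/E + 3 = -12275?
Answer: -25452294/1608577609 ≈ -0.015823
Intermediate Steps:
E = -5/12278 (E = 5/(-3 - 12275) = 5/(-12278) = 5*(-1/12278) = -5/12278 ≈ -0.00040723)
p = 260121703/36834 (p = -(-21186 - 1*(-5/12278))/3 = -(-21186 + 5/12278)/3 = -⅓*(-260121703/12278) = 260121703/36834 ≈ 7062.0)
Y(w) = 1 (Y(w) = w/w = 1)
(Y(2) - 692)/(p + 36609) = (1 - 692)/(260121703/36834 + 36609) = -691/1608577609/36834 = -691*36834/1608577609 = -25452294/1608577609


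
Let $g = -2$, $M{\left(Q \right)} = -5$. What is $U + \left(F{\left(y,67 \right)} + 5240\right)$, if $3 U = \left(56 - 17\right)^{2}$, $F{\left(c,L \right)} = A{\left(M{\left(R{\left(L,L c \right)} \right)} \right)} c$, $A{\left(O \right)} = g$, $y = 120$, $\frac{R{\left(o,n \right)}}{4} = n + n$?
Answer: $5507$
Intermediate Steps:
$R{\left(o,n \right)} = 8 n$ ($R{\left(o,n \right)} = 4 \left(n + n\right) = 4 \cdot 2 n = 8 n$)
$A{\left(O \right)} = -2$
$F{\left(c,L \right)} = - 2 c$
$U = 507$ ($U = \frac{\left(56 - 17\right)^{2}}{3} = \frac{39^{2}}{3} = \frac{1}{3} \cdot 1521 = 507$)
$U + \left(F{\left(y,67 \right)} + 5240\right) = 507 + \left(\left(-2\right) 120 + 5240\right) = 507 + \left(-240 + 5240\right) = 507 + 5000 = 5507$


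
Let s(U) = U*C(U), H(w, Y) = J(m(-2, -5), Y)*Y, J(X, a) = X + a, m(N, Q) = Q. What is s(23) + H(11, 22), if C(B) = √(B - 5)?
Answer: 374 + 69*√2 ≈ 471.58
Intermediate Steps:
C(B) = √(-5 + B)
H(w, Y) = Y*(-5 + Y) (H(w, Y) = (-5 + Y)*Y = Y*(-5 + Y))
s(U) = U*√(-5 + U)
s(23) + H(11, 22) = 23*√(-5 + 23) + 22*(-5 + 22) = 23*√18 + 22*17 = 23*(3*√2) + 374 = 69*√2 + 374 = 374 + 69*√2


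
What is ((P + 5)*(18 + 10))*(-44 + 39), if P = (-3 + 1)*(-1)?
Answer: -980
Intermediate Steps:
P = 2 (P = -2*(-1) = 2)
((P + 5)*(18 + 10))*(-44 + 39) = ((2 + 5)*(18 + 10))*(-44 + 39) = (7*28)*(-5) = 196*(-5) = -980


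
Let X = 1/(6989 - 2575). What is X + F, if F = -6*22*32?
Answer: -18644735/4414 ≈ -4224.0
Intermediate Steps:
X = 1/4414 ≈ 0.00022655
F = -4224 (F = -132*32 = -4224)
X + F = 1/4414 - 4224 = -18644735/4414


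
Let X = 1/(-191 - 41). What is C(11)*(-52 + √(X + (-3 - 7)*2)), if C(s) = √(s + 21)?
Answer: √2*(-6032 + I*√269178)/29 ≈ -294.16 + 25.301*I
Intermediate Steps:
X = -1/232 (X = 1/(-232) = -1/232 ≈ -0.0043103)
C(s) = √(21 + s)
C(11)*(-52 + √(X + (-3 - 7)*2)) = √(21 + 11)*(-52 + √(-1/232 + (-3 - 7)*2)) = √32*(-52 + √(-1/232 - 10*2)) = (4*√2)*(-52 + √(-1/232 - 20)) = (4*√2)*(-52 + √(-4641/232)) = (4*√2)*(-52 + I*√269178/116) = 4*√2*(-52 + I*√269178/116)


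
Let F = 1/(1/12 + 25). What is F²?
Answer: 144/90601 ≈ 0.0015894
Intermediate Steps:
F = 12/301 (F = 1/(1/12 + 25) = 1/(301/12) = 12/301 ≈ 0.039867)
F² = (12/301)² = 144/90601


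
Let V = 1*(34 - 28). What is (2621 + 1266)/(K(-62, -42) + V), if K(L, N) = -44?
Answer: -3887/38 ≈ -102.29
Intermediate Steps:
V = 6 (V = 1*6 = 6)
(2621 + 1266)/(K(-62, -42) + V) = (2621 + 1266)/(-44 + 6) = 3887/(-38) = 3887*(-1/38) = -3887/38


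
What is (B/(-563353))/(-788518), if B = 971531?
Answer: 971531/444213980854 ≈ 2.1871e-6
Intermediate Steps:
(B/(-563353))/(-788518) = (971531/(-563353))/(-788518) = (971531*(-1/563353))*(-1/788518) = -971531/563353*(-1/788518) = 971531/444213980854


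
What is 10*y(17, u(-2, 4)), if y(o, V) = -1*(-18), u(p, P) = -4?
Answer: 180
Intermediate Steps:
y(o, V) = 18
10*y(17, u(-2, 4)) = 10*18 = 180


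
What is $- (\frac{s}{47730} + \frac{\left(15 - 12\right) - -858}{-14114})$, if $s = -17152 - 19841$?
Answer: $\frac{46934561}{56138435} \approx 0.83605$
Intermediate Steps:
$s = -36993$
$- (\frac{s}{47730} + \frac{\left(15 - 12\right) - -858}{-14114}) = - (- \frac{36993}{47730} + \frac{\left(15 - 12\right) - -858}{-14114}) = - (\left(-36993\right) \frac{1}{47730} + \left(\left(15 - 12\right) + 858\right) \left(- \frac{1}{14114}\right)) = - (- \frac{12331}{15910} + \left(3 + 858\right) \left(- \frac{1}{14114}\right)) = - (- \frac{12331}{15910} + 861 \left(- \frac{1}{14114}\right)) = - (- \frac{12331}{15910} - \frac{861}{14114}) = \left(-1\right) \left(- \frac{46934561}{56138435}\right) = \frac{46934561}{56138435}$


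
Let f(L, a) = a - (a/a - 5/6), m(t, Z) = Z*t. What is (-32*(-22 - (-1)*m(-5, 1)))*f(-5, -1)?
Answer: -1008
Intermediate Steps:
f(L, a) = -⅙ + a (f(L, a) = a - (1 - 5*⅙) = a - (1 - ⅚) = a - 1*⅙ = a - ⅙ = -⅙ + a)
(-32*(-22 - (-1)*m(-5, 1)))*f(-5, -1) = (-32*(-22 - (-1)*1*(-5)))*(-⅙ - 1) = -32*(-22 - (-1)*(-5))*(-7/6) = -32*(-22 - 1*5)*(-7/6) = -32*(-22 - 5)*(-7/6) = -32*(-27)*(-7/6) = 864*(-7/6) = -1008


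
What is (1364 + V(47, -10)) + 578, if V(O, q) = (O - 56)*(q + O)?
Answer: 1609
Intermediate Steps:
V(O, q) = (-56 + O)*(O + q)
(1364 + V(47, -10)) + 578 = (1364 + (47² - 56*47 - 56*(-10) + 47*(-10))) + 578 = (1364 + (2209 - 2632 + 560 - 470)) + 578 = (1364 - 333) + 578 = 1031 + 578 = 1609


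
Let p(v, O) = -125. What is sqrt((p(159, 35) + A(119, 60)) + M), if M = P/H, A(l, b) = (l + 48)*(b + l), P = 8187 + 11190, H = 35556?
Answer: sqrt(1045396163585)/5926 ≈ 172.54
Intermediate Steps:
P = 19377
A(l, b) = (48 + l)*(b + l)
M = 6459/11852 (M = 19377/35556 = 19377*(1/35556) = 6459/11852 ≈ 0.54497)
sqrt((p(159, 35) + A(119, 60)) + M) = sqrt((-125 + (119**2 + 48*60 + 48*119 + 60*119)) + 6459/11852) = sqrt((-125 + (14161 + 2880 + 5712 + 7140)) + 6459/11852) = sqrt((-125 + 29893) + 6459/11852) = sqrt(29768 + 6459/11852) = sqrt(352816795/11852) = sqrt(1045396163585)/5926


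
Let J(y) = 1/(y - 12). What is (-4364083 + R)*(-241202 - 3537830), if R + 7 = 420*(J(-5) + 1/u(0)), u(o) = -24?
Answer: 16492195258260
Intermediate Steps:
J(y) = 1/(-12 + y)
R = -1673/34 (R = -7 + 420*(1/(-12 - 5) + 1/(-24)) = -7 + 420*(1/(-17) - 1/24) = -7 + 420*(-1/17 - 1/24) = -7 + 420*(-41/408) = -7 - 1435/34 = -1673/34 ≈ -49.206)
(-4364083 + R)*(-241202 - 3537830) = (-4364083 - 1673/34)*(-241202 - 3537830) = -148380495/34*(-3779032) = 16492195258260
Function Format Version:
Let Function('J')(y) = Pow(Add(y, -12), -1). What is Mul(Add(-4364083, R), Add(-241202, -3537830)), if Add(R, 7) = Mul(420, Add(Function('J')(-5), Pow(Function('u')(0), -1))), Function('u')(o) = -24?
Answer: 16492195258260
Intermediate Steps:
Function('J')(y) = Pow(Add(-12, y), -1)
R = Rational(-1673, 34) (R = Add(-7, Mul(420, Add(Pow(Add(-12, -5), -1), Pow(-24, -1)))) = Add(-7, Mul(420, Add(Pow(-17, -1), Rational(-1, 24)))) = Add(-7, Mul(420, Add(Rational(-1, 17), Rational(-1, 24)))) = Add(-7, Mul(420, Rational(-41, 408))) = Add(-7, Rational(-1435, 34)) = Rational(-1673, 34) ≈ -49.206)
Mul(Add(-4364083, R), Add(-241202, -3537830)) = Mul(Add(-4364083, Rational(-1673, 34)), Add(-241202, -3537830)) = Mul(Rational(-148380495, 34), -3779032) = 16492195258260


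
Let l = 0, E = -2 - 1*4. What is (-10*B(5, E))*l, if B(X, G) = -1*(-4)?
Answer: 0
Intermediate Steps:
E = -6 (E = -2 - 4 = -6)
B(X, G) = 4
(-10*B(5, E))*l = -10*4*0 = -40*0 = 0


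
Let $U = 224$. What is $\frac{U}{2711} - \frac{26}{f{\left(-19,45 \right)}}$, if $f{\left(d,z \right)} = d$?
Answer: $\frac{74742}{51509} \approx 1.451$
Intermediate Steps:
$\frac{U}{2711} - \frac{26}{f{\left(-19,45 \right)}} = \frac{224}{2711} - \frac{26}{-19} = 224 \cdot \frac{1}{2711} - - \frac{26}{19} = \frac{224}{2711} + \frac{26}{19} = \frac{74742}{51509}$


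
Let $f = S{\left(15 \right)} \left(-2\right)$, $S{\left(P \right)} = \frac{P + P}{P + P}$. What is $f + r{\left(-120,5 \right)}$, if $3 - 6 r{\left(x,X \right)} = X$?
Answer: $- \frac{7}{3} \approx -2.3333$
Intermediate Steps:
$S{\left(P \right)} = 1$ ($S{\left(P \right)} = \frac{2 P}{2 P} = 2 P \frac{1}{2 P} = 1$)
$r{\left(x,X \right)} = \frac{1}{2} - \frac{X}{6}$
$f = -2$ ($f = 1 \left(-2\right) = -2$)
$f + r{\left(-120,5 \right)} = -2 + \left(\frac{1}{2} - \frac{5}{6}\right) = -2 - \frac{1}{3} = - \frac{7}{3}$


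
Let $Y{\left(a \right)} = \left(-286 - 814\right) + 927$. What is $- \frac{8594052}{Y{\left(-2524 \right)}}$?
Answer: $\frac{8594052}{173} \approx 49677.0$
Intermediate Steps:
$Y{\left(a \right)} = -173$ ($Y{\left(a \right)} = -1100 + 927 = -173$)
$- \frac{8594052}{Y{\left(-2524 \right)}} = - \frac{8594052}{-173} = \left(-8594052\right) \left(- \frac{1}{173}\right) = \frac{8594052}{173}$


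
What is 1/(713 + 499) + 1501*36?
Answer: 65491633/1212 ≈ 54036.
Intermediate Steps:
1/(713 + 499) + 1501*36 = 1/1212 + 54036 = 65491633/1212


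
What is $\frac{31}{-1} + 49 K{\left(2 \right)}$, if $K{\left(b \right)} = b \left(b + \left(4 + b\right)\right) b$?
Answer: $1537$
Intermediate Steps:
$K{\left(b \right)} = b^{2} \left(4 + 2 b\right)$ ($K{\left(b \right)} = b \left(4 + 2 b\right) b = b^{2} \left(4 + 2 b\right)$)
$\frac{31}{-1} + 49 K{\left(2 \right)} = \frac{31}{-1} + 49 \cdot 2 \cdot 2^{2} \left(2 + 2\right) = 31 \left(-1\right) + 49 \cdot 2 \cdot 4 \cdot 4 = -31 + 49 \cdot 32 = -31 + 1568 = 1537$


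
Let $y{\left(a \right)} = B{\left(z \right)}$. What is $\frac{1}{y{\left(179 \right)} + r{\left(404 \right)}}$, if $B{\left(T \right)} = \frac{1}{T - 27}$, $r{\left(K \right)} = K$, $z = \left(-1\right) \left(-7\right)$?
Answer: $\frac{20}{8079} \approx 0.0024756$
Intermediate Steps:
$z = 7$
$B{\left(T \right)} = \frac{1}{-27 + T}$
$y{\left(a \right)} = - \frac{1}{20}$ ($y{\left(a \right)} = \frac{1}{-27 + 7} = \frac{1}{-20} = - \frac{1}{20}$)
$\frac{1}{y{\left(179 \right)} + r{\left(404 \right)}} = \frac{1}{- \frac{1}{20} + 404} = \frac{1}{\frac{8079}{20}} = \frac{20}{8079}$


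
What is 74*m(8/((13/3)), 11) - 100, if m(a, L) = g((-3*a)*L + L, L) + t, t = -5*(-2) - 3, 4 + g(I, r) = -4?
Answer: -174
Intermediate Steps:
g(I, r) = -8 (g(I, r) = -4 - 4 = -8)
t = 7 (t = 10 - 3 = 7)
m(a, L) = -1 (m(a, L) = -8 + 7 = -1)
74*m(8/((13/3)), 11) - 100 = 74*(-1) - 100 = -74 - 100 = -174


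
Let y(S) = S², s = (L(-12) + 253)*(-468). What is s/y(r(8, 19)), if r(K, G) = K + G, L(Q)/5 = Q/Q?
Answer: -4472/27 ≈ -165.63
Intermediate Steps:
L(Q) = 5 (L(Q) = 5*(Q/Q) = 5*1 = 5)
r(K, G) = G + K
s = -120744 (s = (5 + 253)*(-468) = 258*(-468) = -120744)
s/y(r(8, 19)) = -120744/(19 + 8)² = -120744/(27²) = -120744/729 = -120744*1/729 = -4472/27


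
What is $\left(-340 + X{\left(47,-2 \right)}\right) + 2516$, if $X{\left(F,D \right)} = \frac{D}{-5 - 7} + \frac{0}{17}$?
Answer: $\frac{13057}{6} \approx 2176.2$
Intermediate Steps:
$X{\left(F,D \right)} = - \frac{D}{12}$ ($X{\left(F,D \right)} = \frac{D}{-5 - 7} + 0 \cdot \frac{1}{17} = \frac{D}{-12} + 0 = D \left(- \frac{1}{12}\right) + 0 = - \frac{D}{12} + 0 = - \frac{D}{12}$)
$\left(-340 + X{\left(47,-2 \right)}\right) + 2516 = \left(-340 - - \frac{1}{6}\right) + 2516 = \left(-340 + \frac{1}{6}\right) + 2516 = - \frac{2039}{6} + 2516 = \frac{13057}{6}$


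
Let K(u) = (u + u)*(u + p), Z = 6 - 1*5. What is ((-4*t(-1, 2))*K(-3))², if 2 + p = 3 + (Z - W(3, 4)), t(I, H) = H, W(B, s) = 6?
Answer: 112896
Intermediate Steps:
Z = 1 (Z = 6 - 5 = 1)
p = -4 (p = -2 + (3 + (1 - 1*6)) = -2 + (3 + (1 - 6)) = -2 + (3 - 5) = -2 - 2 = -4)
K(u) = 2*u*(-4 + u) (K(u) = (u + u)*(u - 4) = (2*u)*(-4 + u) = 2*u*(-4 + u))
((-4*t(-1, 2))*K(-3))² = ((-4*2)*(2*(-3)*(-4 - 3)))² = (-16*(-3)*(-7))² = (-8*42)² = (-336)² = 112896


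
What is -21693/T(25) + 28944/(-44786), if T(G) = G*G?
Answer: -494816349/13995625 ≈ -35.355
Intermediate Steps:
T(G) = G²
-21693/T(25) + 28944/(-44786) = -21693/(25²) + 28944/(-44786) = -21693/625 + 28944*(-1/44786) = -21693*1/625 - 14472/22393 = -21693/625 - 14472/22393 = -494816349/13995625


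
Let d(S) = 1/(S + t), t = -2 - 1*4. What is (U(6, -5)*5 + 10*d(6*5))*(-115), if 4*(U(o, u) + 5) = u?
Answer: 21275/6 ≈ 3545.8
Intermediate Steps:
t = -6 (t = -2 - 4 = -6)
d(S) = 1/(-6 + S) (d(S) = 1/(S - 6) = 1/(-6 + S))
U(o, u) = -5 + u/4
(U(6, -5)*5 + 10*d(6*5))*(-115) = ((-5 + (¼)*(-5))*5 + 10/(-6 + 6*5))*(-115) = ((-5 - 5/4)*5 + 10/(-6 + 30))*(-115) = (-25/4*5 + 10/24)*(-115) = (-125/4 + 10*(1/24))*(-115) = (-125/4 + 5/12)*(-115) = -185/6*(-115) = 21275/6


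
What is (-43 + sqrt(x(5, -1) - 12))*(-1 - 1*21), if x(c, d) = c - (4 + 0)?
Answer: 946 - 22*I*sqrt(11) ≈ 946.0 - 72.966*I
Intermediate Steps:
x(c, d) = -4 + c (x(c, d) = c - 1*4 = c - 4 = -4 + c)
(-43 + sqrt(x(5, -1) - 12))*(-1 - 1*21) = (-43 + sqrt((-4 + 5) - 12))*(-1 - 1*21) = (-43 + sqrt(1 - 12))*(-1 - 21) = (-43 + sqrt(-11))*(-22) = (-43 + I*sqrt(11))*(-22) = 946 - 22*I*sqrt(11)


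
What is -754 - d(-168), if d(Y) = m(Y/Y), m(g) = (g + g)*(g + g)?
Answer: -758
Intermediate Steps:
m(g) = 4*g² (m(g) = (2*g)*(2*g) = 4*g²)
d(Y) = 4 (d(Y) = 4*(Y/Y)² = 4*1² = 4*1 = 4)
-754 - d(-168) = -754 - 1*4 = -754 - 4 = -758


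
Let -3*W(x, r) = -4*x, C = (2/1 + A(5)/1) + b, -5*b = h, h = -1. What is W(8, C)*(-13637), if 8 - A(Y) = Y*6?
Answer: -436384/3 ≈ -1.4546e+5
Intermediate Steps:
A(Y) = 8 - 6*Y (A(Y) = 8 - Y*6 = 8 - 6*Y)
b = ⅕ (b = -⅕*(-1) = ⅕ ≈ 0.20000)
C = -99/5 (C = (2/1 + (8 - 6*5)/1) + ⅕ = (2*1 + (8 - 30)*1) + ⅕ = (2 - 22*1) + ⅕ = (2 - 22) + ⅕ = -20 + ⅕ = -99/5 ≈ -19.800)
W(x, r) = 4*x/3 (W(x, r) = -(-4)*x/3 = 4*x/3)
W(8, C)*(-13637) = ((4/3)*8)*(-13637) = (32/3)*(-13637) = -436384/3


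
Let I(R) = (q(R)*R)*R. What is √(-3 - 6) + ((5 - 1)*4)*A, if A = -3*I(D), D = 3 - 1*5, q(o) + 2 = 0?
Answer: 384 + 3*I ≈ 384.0 + 3.0*I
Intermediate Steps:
q(o) = -2 (q(o) = -2 + 0 = -2)
D = -2 (D = 3 - 5 = -2)
I(R) = -2*R² (I(R) = (-2*R)*R = -2*R²)
A = 24 (A = -(-6)*(-2)² = -(-6)*4 = -3*(-8) = 24)
√(-3 - 6) + ((5 - 1)*4)*A = √(-3 - 6) + ((5 - 1)*4)*24 = √(-9) + (4*4)*24 = 3*I + 16*24 = 3*I + 384 = 384 + 3*I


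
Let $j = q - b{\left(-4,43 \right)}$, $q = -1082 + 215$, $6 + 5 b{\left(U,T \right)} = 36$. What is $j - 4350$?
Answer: $-5223$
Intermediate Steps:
$b{\left(U,T \right)} = 6$ ($b{\left(U,T \right)} = - \frac{6}{5} + \frac{1}{5} \cdot 36 = - \frac{6}{5} + \frac{36}{5} = 6$)
$q = -867$
$j = -873$ ($j = -867 - 6 = -873$)
$j - 4350 = -873 - 4350 = -5223$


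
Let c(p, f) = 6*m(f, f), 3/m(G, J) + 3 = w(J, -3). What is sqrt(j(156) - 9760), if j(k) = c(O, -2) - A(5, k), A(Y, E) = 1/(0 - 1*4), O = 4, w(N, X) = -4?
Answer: I*sqrt(1913415)/14 ≈ 98.804*I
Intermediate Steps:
m(G, J) = -3/7 (m(G, J) = 3/(-3 - 4) = 3/(-7) = 3*(-1/7) = -3/7)
A(Y, E) = -1/4 (A(Y, E) = 1/(0 - 4) = 1/(-4) = -1/4)
c(p, f) = -18/7 (c(p, f) = 6*(-3/7) = -18/7)
j(k) = -65/28 (j(k) = -18/7 - 1*(-1/4) = -18/7 + 1/4 = -65/28)
sqrt(j(156) - 9760) = sqrt(-65/28 - 9760) = sqrt(-273345/28) = I*sqrt(1913415)/14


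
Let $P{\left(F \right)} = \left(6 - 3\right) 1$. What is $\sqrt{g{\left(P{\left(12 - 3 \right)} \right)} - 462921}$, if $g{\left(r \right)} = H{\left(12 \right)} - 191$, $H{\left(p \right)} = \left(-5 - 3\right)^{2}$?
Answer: $2 i \sqrt{115762} \approx 680.48 i$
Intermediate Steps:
$H{\left(p \right)} = 64$ ($H{\left(p \right)} = \left(-8\right)^{2} = 64$)
$P{\left(F \right)} = 3$ ($P{\left(F \right)} = 3 \cdot 1 = 3$)
$g{\left(r \right)} = -127$ ($g{\left(r \right)} = 64 - 191 = -127$)
$\sqrt{g{\left(P{\left(12 - 3 \right)} \right)} - 462921} = \sqrt{-127 - 462921} = \sqrt{-463048} = 2 i \sqrt{115762}$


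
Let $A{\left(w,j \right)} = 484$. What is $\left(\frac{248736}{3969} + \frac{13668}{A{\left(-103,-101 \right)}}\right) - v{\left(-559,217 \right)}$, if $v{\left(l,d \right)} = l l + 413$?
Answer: $- \frac{50074457159}{160083} \approx -3.128 \cdot 10^{5}$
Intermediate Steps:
$v{\left(l,d \right)} = 413 + l^{2}$ ($v{\left(l,d \right)} = l^{2} + 413 = 413 + l^{2}$)
$\left(\frac{248736}{3969} + \frac{13668}{A{\left(-103,-101 \right)}}\right) - v{\left(-559,217 \right)} = \left(\frac{248736}{3969} + \frac{13668}{484}\right) - \left(413 + \left(-559\right)^{2}\right) = \left(248736 \cdot \frac{1}{3969} + 13668 \cdot \frac{1}{484}\right) - \left(413 + 312481\right) = \left(\frac{82912}{1323} + \frac{3417}{121}\right) - 312894 = \frac{14553043}{160083} - 312894 = - \frac{50074457159}{160083}$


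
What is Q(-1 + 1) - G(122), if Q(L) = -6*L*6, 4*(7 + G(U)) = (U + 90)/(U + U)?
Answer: 1655/244 ≈ 6.7828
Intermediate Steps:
G(U) = -7 + (90 + U)/(8*U) (G(U) = -7 + ((U + 90)/(U + U))/4 = -7 + ((90 + U)/((2*U)))/4 = -7 + ((90 + U)*(1/(2*U)))/4 = -7 + ((90 + U)/(2*U))/4 = -7 + (90 + U)/(8*U))
Q(L) = -36*L
Q(-1 + 1) - G(122) = -36*(-1 + 1) - 5*(18 - 11*122)/(8*122) = -36*0 - 5*(18 - 1342)/(8*122) = 0 - 5*(-1324)/(8*122) = 0 - 1*(-1655/244) = 0 + 1655/244 = 1655/244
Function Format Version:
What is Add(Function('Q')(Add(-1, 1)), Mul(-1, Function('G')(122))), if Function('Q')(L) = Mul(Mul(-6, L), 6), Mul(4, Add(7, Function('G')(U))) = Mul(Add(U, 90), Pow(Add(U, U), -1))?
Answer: Rational(1655, 244) ≈ 6.7828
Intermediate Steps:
Function('G')(U) = Add(-7, Mul(Rational(1, 8), Pow(U, -1), Add(90, U))) (Function('G')(U) = Add(-7, Mul(Rational(1, 4), Mul(Add(U, 90), Pow(Add(U, U), -1)))) = Add(-7, Mul(Rational(1, 4), Mul(Add(90, U), Pow(Mul(2, U), -1)))) = Add(-7, Mul(Rational(1, 4), Mul(Add(90, U), Mul(Rational(1, 2), Pow(U, -1))))) = Add(-7, Mul(Rational(1, 4), Mul(Rational(1, 2), Pow(U, -1), Add(90, U)))) = Add(-7, Mul(Rational(1, 8), Pow(U, -1), Add(90, U))))
Function('Q')(L) = Mul(-36, L)
Add(Function('Q')(Add(-1, 1)), Mul(-1, Function('G')(122))) = Add(Mul(-36, Add(-1, 1)), Mul(-1, Mul(Rational(5, 8), Pow(122, -1), Add(18, Mul(-11, 122))))) = Add(Mul(-36, 0), Mul(-1, Mul(Rational(5, 8), Rational(1, 122), Add(18, -1342)))) = Add(0, Mul(-1, Mul(Rational(5, 8), Rational(1, 122), -1324))) = Add(0, Mul(-1, Rational(-1655, 244))) = Add(0, Rational(1655, 244)) = Rational(1655, 244)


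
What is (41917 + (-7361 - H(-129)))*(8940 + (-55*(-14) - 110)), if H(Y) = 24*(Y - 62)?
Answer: 375744000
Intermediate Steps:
H(Y) = -1488 + 24*Y (H(Y) = 24*(-62 + Y) = -1488 + 24*Y)
(41917 + (-7361 - H(-129)))*(8940 + (-55*(-14) - 110)) = (41917 + (-7361 - (-1488 + 24*(-129))))*(8940 + (-55*(-14) - 110)) = (41917 + (-7361 - (-1488 - 3096)))*(8940 + (770 - 110)) = (41917 + (-7361 - 1*(-4584)))*(8940 + 660) = (41917 + (-7361 + 4584))*9600 = (41917 - 2777)*9600 = 39140*9600 = 375744000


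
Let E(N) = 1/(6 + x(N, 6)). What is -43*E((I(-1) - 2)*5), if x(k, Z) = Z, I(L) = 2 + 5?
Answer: -43/12 ≈ -3.5833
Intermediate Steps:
I(L) = 7
E(N) = 1/12 (E(N) = 1/(6 + 6) = 1/12)
-43*E((I(-1) - 2)*5) = -43*1/12 = -43/12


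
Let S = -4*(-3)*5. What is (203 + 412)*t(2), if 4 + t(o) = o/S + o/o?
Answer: -3649/2 ≈ -1824.5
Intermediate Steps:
S = 60 (S = 12*5 = 60)
t(o) = -3 + o/60 (t(o) = -4 + (o/60 + o/o) = -4 + (o*(1/60) + 1) = -4 + (o/60 + 1) = -4 + (1 + o/60) = -3 + o/60)
(203 + 412)*t(2) = (203 + 412)*(-3 + (1/60)*2) = 615*(-3 + 1/30) = 615*(-89/30) = -3649/2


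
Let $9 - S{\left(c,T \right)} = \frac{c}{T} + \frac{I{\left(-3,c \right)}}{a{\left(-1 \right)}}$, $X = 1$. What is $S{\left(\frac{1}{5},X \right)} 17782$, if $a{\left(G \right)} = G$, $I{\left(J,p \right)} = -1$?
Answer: $\frac{693498}{5} \approx 1.387 \cdot 10^{5}$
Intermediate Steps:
$S{\left(c,T \right)} = 8 - \frac{c}{T}$ ($S{\left(c,T \right)} = 9 - \left(\frac{c}{T} - \frac{1}{-1}\right) = 9 - \left(\frac{c}{T} - -1\right) = 9 - \left(\frac{c}{T} + 1\right) = 9 - \left(1 + \frac{c}{T}\right) = 8 - \frac{c}{T}$)
$S{\left(\frac{1}{5},X \right)} 17782 = \left(8 - \frac{1}{5 \cdot 1}\right) 17782 = \left(8 - \frac{1}{5} \cdot 1\right) 17782 = \left(8 - \frac{1}{5}\right) 17782 = \frac{39}{5} \cdot 17782 = \frac{693498}{5}$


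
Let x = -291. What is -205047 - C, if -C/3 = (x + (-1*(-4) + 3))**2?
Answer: 36921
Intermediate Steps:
C = -241968 (C = -3*(-291 + (-1*(-4) + 3))**2 = -3*(-291 + (4 + 3))**2 = -3*(-291 + 7)**2 = -3*(-284)**2 = -3*80656 = -241968)
-205047 - C = -205047 - 1*(-241968) = -205047 + 241968 = 36921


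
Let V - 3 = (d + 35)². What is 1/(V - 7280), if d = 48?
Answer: -1/388 ≈ -0.0025773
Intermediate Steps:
V = 6892 (V = 3 + (48 + 35)² = 3 + 83² = 3 + 6889 = 6892)
1/(V - 7280) = 1/(6892 - 7280) = 1/(-388) = -1/388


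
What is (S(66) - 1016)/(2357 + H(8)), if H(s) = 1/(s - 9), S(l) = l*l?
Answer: 835/589 ≈ 1.4177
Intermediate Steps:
S(l) = l²
H(s) = 1/(-9 + s)
(S(66) - 1016)/(2357 + H(8)) = (66² - 1016)/(2357 + 1/(-9 + 8)) = (4356 - 1016)/(2357 + 1/(-1)) = 3340/(2357 - 1) = 3340/2356 = 3340*(1/2356) = 835/589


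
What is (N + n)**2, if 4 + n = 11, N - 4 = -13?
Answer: 4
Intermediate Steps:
N = -9 (N = 4 - 13 = -9)
n = 7 (n = -4 + 11 = 7)
(N + n)**2 = (-9 + 7)**2 = (-2)**2 = 4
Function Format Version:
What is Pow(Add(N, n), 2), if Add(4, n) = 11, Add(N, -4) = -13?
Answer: 4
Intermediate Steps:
N = -9 (N = Add(4, -13) = -9)
n = 7 (n = Add(-4, 11) = 7)
Pow(Add(N, n), 2) = Pow(Add(-9, 7), 2) = Pow(-2, 2) = 4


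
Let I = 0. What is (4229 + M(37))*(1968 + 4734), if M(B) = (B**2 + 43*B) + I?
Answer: 48180678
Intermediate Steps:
M(B) = B**2 + 43*B (M(B) = (B**2 + 43*B) + 0 = B**2 + 43*B)
(4229 + M(37))*(1968 + 4734) = (4229 + 37*(43 + 37))*(1968 + 4734) = (4229 + 37*80)*6702 = (4229 + 2960)*6702 = 7189*6702 = 48180678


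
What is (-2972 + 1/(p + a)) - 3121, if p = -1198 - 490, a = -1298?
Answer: -18193699/2986 ≈ -6093.0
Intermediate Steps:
p = -1688
(-2972 + 1/(p + a)) - 3121 = (-2972 + 1/(-1688 - 1298)) - 3121 = (-2972 + 1/(-2986)) - 3121 = (-2972 - 1/2986) - 3121 = -8874393/2986 - 3121 = -18193699/2986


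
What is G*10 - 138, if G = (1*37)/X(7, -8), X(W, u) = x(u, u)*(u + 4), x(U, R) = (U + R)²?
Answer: -70841/512 ≈ -138.36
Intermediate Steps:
x(U, R) = (R + U)²
X(W, u) = 4*u²*(4 + u) (X(W, u) = (u + u)²*(u + 4) = (2*u)²*(4 + u) = (4*u²)*(4 + u) = 4*u²*(4 + u))
G = -37/1024 (G = (1*37)/((4*(-8)²*(4 - 8))) = 37/((4*64*(-4))) = 37/(-1024) = 37*(-1/1024) = -37/1024 ≈ -0.036133)
G*10 - 138 = -37/1024*10 - 138 = -185/512 - 138 = -70841/512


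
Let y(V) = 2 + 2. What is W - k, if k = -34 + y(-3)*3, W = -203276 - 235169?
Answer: -438423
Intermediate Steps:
y(V) = 4
W = -438445
k = -22 (k = -34 + 4*3 = -34 + 12 = -22)
W - k = -438445 - 1*(-22) = -438445 + 22 = -438423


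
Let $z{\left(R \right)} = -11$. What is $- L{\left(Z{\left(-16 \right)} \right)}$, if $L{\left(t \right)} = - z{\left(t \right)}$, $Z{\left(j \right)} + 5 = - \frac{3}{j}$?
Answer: $-11$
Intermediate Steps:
$Z{\left(j \right)} = -5 - \frac{3}{j}$
$L{\left(t \right)} = 11$ ($L{\left(t \right)} = \left(-1\right) \left(-11\right) = 11$)
$- L{\left(Z{\left(-16 \right)} \right)} = \left(-1\right) 11 = -11$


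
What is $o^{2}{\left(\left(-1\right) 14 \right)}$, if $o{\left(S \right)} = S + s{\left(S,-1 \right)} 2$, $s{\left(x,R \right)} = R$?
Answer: $256$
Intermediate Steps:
$o{\left(S \right)} = -2 + S$ ($o{\left(S \right)} = S - 2 = -2 + S$)
$o^{2}{\left(\left(-1\right) 14 \right)} = \left(-2 - 14\right)^{2} = \left(-16\right)^{2} = 256$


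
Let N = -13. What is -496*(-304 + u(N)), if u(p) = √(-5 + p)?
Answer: 150784 - 1488*I*√2 ≈ 1.5078e+5 - 2104.4*I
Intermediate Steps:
-496*(-304 + u(N)) = -496*(-304 + √(-5 - 13)) = -496*(-304 + √(-18)) = -496*(-304 + 3*I*√2) = 150784 - 1488*I*√2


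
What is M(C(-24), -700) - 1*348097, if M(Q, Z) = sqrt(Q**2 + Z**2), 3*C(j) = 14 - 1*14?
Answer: -347397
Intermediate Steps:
C(j) = 0 (C(j) = (14 - 1*14)/3 = (14 - 14)/3 = (1/3)*0 = 0)
M(C(-24), -700) - 1*348097 = sqrt(0**2 + (-700)**2) - 1*348097 = sqrt(0 + 490000) - 348097 = sqrt(490000) - 348097 = 700 - 348097 = -347397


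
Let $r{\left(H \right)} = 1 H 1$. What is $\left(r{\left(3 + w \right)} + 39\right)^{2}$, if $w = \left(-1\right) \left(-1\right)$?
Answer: $1849$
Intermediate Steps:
$w = 1$
$r{\left(H \right)} = H$ ($r{\left(H \right)} = H 1 = H$)
$\left(r{\left(3 + w \right)} + 39\right)^{2} = \left(\left(3 + 1\right) + 39\right)^{2} = \left(4 + 39\right)^{2} = 43^{2} = 1849$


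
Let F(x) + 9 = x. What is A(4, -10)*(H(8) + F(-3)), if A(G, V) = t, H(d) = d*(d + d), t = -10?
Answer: -1160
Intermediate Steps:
F(x) = -9 + x
H(d) = 2*d² (H(d) = d*(2*d) = 2*d²)
A(G, V) = -10
A(4, -10)*(H(8) + F(-3)) = -10*(2*8² + (-9 - 3)) = -10*(2*64 - 12) = -10*(128 - 12) = -10*116 = -1160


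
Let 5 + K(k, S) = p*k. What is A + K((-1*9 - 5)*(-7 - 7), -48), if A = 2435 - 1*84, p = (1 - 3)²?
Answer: 3130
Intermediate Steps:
p = 4 (p = (-2)² = 4)
A = 2351 (A = 2435 - 84 = 2351)
K(k, S) = -5 + 4*k
A + K((-1*9 - 5)*(-7 - 7), -48) = 2351 + (-5 + 4*((-1*9 - 5)*(-7 - 7))) = 2351 + (-5 + 4*((-9 - 5)*(-14))) = 2351 + (-5 + 4*(-14*(-14))) = 2351 + (-5 + 4*196) = 2351 + (-5 + 784) = 2351 + 779 = 3130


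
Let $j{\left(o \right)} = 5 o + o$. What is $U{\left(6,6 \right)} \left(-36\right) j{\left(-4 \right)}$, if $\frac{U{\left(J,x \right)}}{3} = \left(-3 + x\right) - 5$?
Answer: $-5184$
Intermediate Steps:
$j{\left(o \right)} = 6 o$
$U{\left(J,x \right)} = -24 + 3 x$ ($U{\left(J,x \right)} = 3 \left(\left(-3 + x\right) - 5\right) = 3 \left(-8 + x\right) = -24 + 3 x$)
$U{\left(6,6 \right)} \left(-36\right) j{\left(-4 \right)} = \left(-24 + 3 \cdot 6\right) \left(-36\right) 6 \left(-4\right) = \left(-24 + 18\right) \left(-36\right) \left(-24\right) = \left(-6\right) \left(-36\right) \left(-24\right) = 216 \left(-24\right) = -5184$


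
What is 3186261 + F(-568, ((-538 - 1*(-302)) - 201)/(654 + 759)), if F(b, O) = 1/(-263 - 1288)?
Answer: 4941890810/1551 ≈ 3.1863e+6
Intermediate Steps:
F(b, O) = -1/1551 (F(b, O) = 1/(-1551) = -1/1551)
3186261 + F(-568, ((-538 - 1*(-302)) - 201)/(654 + 759)) = 3186261 - 1/1551 = 4941890810/1551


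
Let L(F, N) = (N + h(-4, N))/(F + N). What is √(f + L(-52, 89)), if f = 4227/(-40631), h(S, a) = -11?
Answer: √4529312405193/1503347 ≈ 1.4157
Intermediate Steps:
L(F, N) = (-11 + N)/(F + N) (L(F, N) = (N - 11)/(F + N) = (-11 + N)/(F + N))
f = -4227/40631 (f = 4227*(-1/40631) = -4227/40631 ≈ -0.10403)
√(f + L(-52, 89)) = √(-4227/40631 + (-11 + 89)/(-52 + 89)) = √(-4227/40631 + 78/37) = √(3012819/1503347) = √4529312405193/1503347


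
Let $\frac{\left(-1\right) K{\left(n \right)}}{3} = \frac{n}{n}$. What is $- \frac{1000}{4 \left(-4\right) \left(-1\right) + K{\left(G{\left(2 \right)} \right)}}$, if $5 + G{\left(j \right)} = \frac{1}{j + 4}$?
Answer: $- \frac{1000}{13} \approx -76.923$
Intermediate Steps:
$G{\left(j \right)} = -5 + \frac{1}{4 + j}$ ($G{\left(j \right)} = -5 + \frac{1}{j + 4} = -5 + \frac{1}{4 + j}$)
$K{\left(n \right)} = -3$ ($K{\left(n \right)} = - 3 \frac{n}{n} = \left(-3\right) 1 = -3$)
$- \frac{1000}{4 \left(-4\right) \left(-1\right) + K{\left(G{\left(2 \right)} \right)}} = - \frac{1000}{4 \left(-4\right) \left(-1\right) - 3} = - \frac{1000}{\left(-16\right) \left(-1\right) - 3} = - \frac{1000}{16 - 3} = - \frac{1000}{13}$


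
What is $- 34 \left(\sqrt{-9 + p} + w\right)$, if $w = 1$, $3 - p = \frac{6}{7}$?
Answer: $-34 - \frac{136 i \sqrt{21}}{7} \approx -34.0 - 89.033 i$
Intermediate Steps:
$p = \frac{15}{7}$ ($p = 3 - \frac{6}{7} = \frac{15}{7} \approx 2.1429$)
$- 34 \left(\sqrt{-9 + p} + w\right) = - 34 \left(\sqrt{-9 + \frac{15}{7}} + 1\right) = - 34 \left(\sqrt{- \frac{48}{7}} + 1\right) = - 34 \left(\frac{4 i \sqrt{21}}{7} + 1\right) = - 34 \left(1 + \frac{4 i \sqrt{21}}{7}\right) = -34 - \frac{136 i \sqrt{21}}{7}$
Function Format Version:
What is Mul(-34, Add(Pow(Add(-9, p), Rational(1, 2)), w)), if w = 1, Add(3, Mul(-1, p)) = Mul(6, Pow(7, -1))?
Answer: Add(-34, Mul(Rational(-136, 7), I, Pow(21, Rational(1, 2)))) ≈ Add(-34.000, Mul(-89.033, I))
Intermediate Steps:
p = Rational(15, 7) (p = Add(3, Mul(-1, Mul(6, Pow(7, -1)))) = Add(3, Mul(-1, Mul(6, Rational(1, 7)))) = Add(3, Mul(-1, Rational(6, 7))) = Add(3, Rational(-6, 7)) = Rational(15, 7) ≈ 2.1429)
Mul(-34, Add(Pow(Add(-9, p), Rational(1, 2)), w)) = Mul(-34, Add(Pow(Add(-9, Rational(15, 7)), Rational(1, 2)), 1)) = Mul(-34, Add(Pow(Rational(-48, 7), Rational(1, 2)), 1)) = Mul(-34, Add(Mul(Rational(4, 7), I, Pow(21, Rational(1, 2))), 1)) = Mul(-34, Add(1, Mul(Rational(4, 7), I, Pow(21, Rational(1, 2))))) = Add(-34, Mul(Rational(-136, 7), I, Pow(21, Rational(1, 2))))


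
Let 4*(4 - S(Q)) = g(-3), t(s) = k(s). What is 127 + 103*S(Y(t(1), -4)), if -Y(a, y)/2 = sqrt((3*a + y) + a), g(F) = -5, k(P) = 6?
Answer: 2671/4 ≈ 667.75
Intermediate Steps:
t(s) = 6
Y(a, y) = -2*sqrt(y + 4*a) (Y(a, y) = -2*sqrt((3*a + y) + a) = -2*sqrt((y + 3*a) + a) = -2*sqrt(y + 4*a))
S(Q) = 21/4 (S(Q) = 4 - 1/4*(-5) = 4 + 5/4 = 21/4)
127 + 103*S(Y(t(1), -4)) = 127 + 103*(21/4) = 127 + 2163/4 = 2671/4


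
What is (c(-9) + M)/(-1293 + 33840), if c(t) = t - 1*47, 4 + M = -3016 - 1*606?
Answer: -3682/32547 ≈ -0.11313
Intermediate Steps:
M = -3626 (M = -4 + (-3016 - 1*606) = -4 + (-3016 - 606) = -4 - 3622 = -3626)
c(t) = -47 + t (c(t) = t - 47 = -47 + t)
(c(-9) + M)/(-1293 + 33840) = ((-47 - 9) - 3626)/(-1293 + 33840) = (-56 - 3626)/32547 = -3682*1/32547 = -3682/32547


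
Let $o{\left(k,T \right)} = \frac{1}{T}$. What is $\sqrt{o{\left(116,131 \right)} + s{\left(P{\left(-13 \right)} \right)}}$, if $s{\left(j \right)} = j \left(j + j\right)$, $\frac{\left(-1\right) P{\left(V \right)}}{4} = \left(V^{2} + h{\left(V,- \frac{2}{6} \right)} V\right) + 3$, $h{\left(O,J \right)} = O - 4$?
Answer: $\frac{\sqrt{84815977379}}{131} \approx 2223.1$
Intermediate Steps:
$h{\left(O,J \right)} = -4 + O$
$P{\left(V \right)} = -12 - 4 V^{2} - 4 V \left(-4 + V\right)$ ($P{\left(V \right)} = - 4 \left(\left(V^{2} + \left(-4 + V\right) V\right) + 3\right) = - 4 \left(\left(V^{2} + V \left(-4 + V\right)\right) + 3\right) = - 4 \left(3 + V^{2} + V \left(-4 + V\right)\right) = -12 - 4 V^{2} - 4 V \left(-4 + V\right)$)
$s{\left(j \right)} = 2 j^{2}$ ($s{\left(j \right)} = j 2 j = 2 j^{2}$)
$\sqrt{o{\left(116,131 \right)} + s{\left(P{\left(-13 \right)} \right)}} = \sqrt{\frac{1}{131} + 2 \left(-12 - 8 \left(-13\right)^{2} + 16 \left(-13\right)\right)^{2}} = \sqrt{\frac{1}{131} + 2 \left(-12 - 1352 - 208\right)^{2}} = \sqrt{\frac{1}{131} + 2 \left(-1572\right)^{2}} = \sqrt{\frac{1}{131} + 2 \cdot 2471184} = \sqrt{\frac{1}{131} + 4942368} = \sqrt{\frac{647450209}{131}} = \frac{\sqrt{84815977379}}{131}$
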